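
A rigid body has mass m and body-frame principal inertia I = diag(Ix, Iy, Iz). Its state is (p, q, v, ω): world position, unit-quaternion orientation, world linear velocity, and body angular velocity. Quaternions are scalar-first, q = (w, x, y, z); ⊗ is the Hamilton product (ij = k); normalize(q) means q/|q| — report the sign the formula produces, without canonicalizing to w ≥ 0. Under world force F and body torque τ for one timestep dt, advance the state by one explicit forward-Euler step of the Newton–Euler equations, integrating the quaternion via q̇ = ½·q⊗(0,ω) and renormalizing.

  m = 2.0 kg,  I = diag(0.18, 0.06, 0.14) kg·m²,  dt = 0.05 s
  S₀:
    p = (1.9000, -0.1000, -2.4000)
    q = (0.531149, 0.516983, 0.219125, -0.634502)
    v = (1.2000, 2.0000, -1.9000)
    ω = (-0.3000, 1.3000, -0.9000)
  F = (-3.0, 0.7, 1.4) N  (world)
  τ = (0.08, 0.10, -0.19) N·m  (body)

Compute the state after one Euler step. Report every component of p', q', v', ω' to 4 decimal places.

a = (-1.5000, 0.3500, 0.7000)
p + v·dt = (1.9600, 0.0000, -2.4950)
v + (F/m)dt = (1.1250, 2.0175, -1.8650)
angular accel α = (0.9644, 1.4867, -1.6914)
new body rate ω' = (-0.2518, 1.3743, -0.9846)
2q̇ = q⊗(0,ω) = (-0.7008194, 0.4682954, 1.3461290, 0.2597813)
updated quaternion q' = (0.5132, 0.5283, 0.2526, -0.6275)

p' = (1.9600, 0.0000, -2.4950)
q' = (0.5132, 0.5283, 0.2526, -0.6275)
v' = (1.1250, 2.0175, -1.8650)
ω' = (-0.2518, 1.3743, -0.9846)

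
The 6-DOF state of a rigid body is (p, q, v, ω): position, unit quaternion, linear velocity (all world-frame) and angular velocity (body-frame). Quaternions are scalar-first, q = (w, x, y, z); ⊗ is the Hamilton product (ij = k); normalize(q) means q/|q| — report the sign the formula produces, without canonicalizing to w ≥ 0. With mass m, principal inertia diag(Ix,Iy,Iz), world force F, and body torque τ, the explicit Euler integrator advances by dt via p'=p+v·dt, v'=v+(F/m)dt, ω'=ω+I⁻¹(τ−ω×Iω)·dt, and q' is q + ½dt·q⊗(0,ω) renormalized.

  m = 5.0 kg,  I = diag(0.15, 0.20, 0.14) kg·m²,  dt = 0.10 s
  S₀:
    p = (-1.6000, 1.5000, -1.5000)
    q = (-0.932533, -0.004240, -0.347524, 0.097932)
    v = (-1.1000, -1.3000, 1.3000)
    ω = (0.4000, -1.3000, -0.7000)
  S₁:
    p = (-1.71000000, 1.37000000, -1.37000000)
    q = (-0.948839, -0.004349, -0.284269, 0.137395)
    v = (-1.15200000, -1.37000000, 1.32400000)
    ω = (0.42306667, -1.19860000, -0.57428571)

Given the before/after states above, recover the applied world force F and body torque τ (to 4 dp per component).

F = (-2.6000, -3.5000, 1.2000)
τ = (-0.0200, 0.2000, 0.1500)

v₁ − v₀ = (-0.05200000, -0.07000000, 0.02400000)
applied force F = (-2.6000, -3.5000, 1.2000)
ω₁ − ω₀ = (0.02306667, 0.10140000, 0.12571429)
gyro term ω₀×Iω₀ = (-0.0546, -0.0028, -0.0260)
applied torque τ = (-0.0200, 0.2000, 0.1500)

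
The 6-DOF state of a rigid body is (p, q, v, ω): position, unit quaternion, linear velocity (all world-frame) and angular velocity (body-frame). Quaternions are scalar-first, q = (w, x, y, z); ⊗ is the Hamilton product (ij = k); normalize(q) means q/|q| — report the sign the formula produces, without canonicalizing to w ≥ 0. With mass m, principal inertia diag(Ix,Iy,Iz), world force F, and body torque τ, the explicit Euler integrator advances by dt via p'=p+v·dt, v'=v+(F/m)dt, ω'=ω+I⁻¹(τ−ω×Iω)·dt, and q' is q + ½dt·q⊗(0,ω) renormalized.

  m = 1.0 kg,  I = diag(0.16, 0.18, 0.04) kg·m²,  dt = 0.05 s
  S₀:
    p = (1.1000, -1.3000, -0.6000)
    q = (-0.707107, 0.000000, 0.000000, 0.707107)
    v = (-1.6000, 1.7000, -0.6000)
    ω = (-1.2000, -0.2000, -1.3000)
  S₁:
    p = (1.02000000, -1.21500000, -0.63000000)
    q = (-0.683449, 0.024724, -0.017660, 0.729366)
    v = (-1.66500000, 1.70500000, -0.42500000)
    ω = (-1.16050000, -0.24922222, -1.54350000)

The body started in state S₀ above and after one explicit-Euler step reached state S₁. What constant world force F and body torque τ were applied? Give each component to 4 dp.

rate change Δω = (0.03950000, -0.04922222, -0.24350000)
I·α + gyro = (0.0900, 0.0100, -0.1900)
Δv = v₁−v₀ = (-0.06500000, 0.00500000, 0.17500000)
applied force F = (-1.3000, 0.1000, 3.5000)

F = (-1.3000, 0.1000, 3.5000)
τ = (0.0900, 0.0100, -0.1900)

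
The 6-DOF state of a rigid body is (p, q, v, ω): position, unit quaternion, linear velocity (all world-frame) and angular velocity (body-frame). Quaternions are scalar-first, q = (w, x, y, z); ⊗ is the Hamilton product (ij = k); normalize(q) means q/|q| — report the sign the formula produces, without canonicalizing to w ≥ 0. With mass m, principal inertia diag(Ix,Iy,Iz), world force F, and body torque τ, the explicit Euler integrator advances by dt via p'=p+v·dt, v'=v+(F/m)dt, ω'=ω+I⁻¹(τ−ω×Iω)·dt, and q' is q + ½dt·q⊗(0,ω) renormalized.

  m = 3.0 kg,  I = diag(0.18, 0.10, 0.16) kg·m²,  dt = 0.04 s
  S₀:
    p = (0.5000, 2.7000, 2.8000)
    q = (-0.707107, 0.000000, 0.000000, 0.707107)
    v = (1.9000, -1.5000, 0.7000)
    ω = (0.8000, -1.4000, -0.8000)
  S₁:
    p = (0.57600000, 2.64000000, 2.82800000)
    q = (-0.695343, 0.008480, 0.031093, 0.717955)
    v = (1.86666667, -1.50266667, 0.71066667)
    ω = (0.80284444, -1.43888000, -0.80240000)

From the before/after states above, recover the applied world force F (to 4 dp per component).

Δv = v₁−v₀ = (-0.03333333, -0.00266667, 0.01066667)
m·(v₁−v₀)/dt = (-2.5000, -0.2000, 0.8000)

F = (-2.5000, -0.2000, 0.8000)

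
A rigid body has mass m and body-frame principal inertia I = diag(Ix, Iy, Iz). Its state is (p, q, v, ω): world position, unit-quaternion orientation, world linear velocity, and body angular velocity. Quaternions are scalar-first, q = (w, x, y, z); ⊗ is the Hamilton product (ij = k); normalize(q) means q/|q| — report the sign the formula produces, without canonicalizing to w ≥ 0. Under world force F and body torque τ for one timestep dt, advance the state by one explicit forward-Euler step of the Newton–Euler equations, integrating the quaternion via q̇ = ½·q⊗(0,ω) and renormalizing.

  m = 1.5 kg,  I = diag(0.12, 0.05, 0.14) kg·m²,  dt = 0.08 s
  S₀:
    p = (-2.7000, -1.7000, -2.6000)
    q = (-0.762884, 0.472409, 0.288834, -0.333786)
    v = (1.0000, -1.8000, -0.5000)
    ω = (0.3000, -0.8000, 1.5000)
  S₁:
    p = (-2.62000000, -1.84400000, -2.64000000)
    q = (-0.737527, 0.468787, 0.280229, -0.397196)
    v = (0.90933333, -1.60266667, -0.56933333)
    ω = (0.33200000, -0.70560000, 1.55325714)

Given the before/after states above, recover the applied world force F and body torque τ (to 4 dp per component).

v₁ − v₀ = (-0.09066667, 0.19733333, -0.06933333)
m·(v₁−v₀)/dt = (-1.7000, 3.7000, -1.3000)
Δω = ω₁−ω₀ = (0.03200000, 0.09440000, 0.05325714)
precession coupling = (-0.1080, -0.0090, 0.0168)
applied torque τ = (-0.0600, 0.0500, 0.1100)

F = (-1.7000, 3.7000, -1.3000)
τ = (-0.0600, 0.0500, 0.1100)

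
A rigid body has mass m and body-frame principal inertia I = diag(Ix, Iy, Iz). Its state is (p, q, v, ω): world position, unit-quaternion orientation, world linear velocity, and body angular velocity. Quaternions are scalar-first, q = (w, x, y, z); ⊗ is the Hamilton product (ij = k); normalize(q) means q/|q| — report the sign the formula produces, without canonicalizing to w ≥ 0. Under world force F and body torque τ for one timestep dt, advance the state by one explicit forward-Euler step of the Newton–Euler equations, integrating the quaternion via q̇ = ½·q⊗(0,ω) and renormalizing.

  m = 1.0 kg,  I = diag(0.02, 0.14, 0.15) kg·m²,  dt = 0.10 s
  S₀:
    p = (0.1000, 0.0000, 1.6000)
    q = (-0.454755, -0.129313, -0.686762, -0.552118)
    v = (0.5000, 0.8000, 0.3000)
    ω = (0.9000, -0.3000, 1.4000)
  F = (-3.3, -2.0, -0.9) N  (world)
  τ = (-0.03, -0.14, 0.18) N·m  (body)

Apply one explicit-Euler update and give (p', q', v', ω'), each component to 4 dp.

p' = (0.1500, 0.0800, 1.6300)
q' = (-0.4191, -0.2054, -0.6933, -0.5491)
v' = (0.1700, 0.6000, 0.2100)
ω' = (0.7710, -0.2830, 1.5416)

new position p' = (0.1500, 0.0800, 1.6300)
v + (F/m)dt = (0.1700, 0.6000, 0.2100)
ω×(Iω) gyroscopic = (-0.0042, -0.1638, -0.0324)
α = I⁻¹(τ − ω×Iω) = (-1.2900, 0.1700, 1.4160)
ω' = ω + α·dt = (0.7710, -0.2830, 1.5416)
2q̇ = q⊗(0,ω) = (0.6833183, -1.5363817, -0.1794415, 0.0202227)
q + ½dt·q⊗(0,ω), renormalized = (-0.4191, -0.2054, -0.6933, -0.5491)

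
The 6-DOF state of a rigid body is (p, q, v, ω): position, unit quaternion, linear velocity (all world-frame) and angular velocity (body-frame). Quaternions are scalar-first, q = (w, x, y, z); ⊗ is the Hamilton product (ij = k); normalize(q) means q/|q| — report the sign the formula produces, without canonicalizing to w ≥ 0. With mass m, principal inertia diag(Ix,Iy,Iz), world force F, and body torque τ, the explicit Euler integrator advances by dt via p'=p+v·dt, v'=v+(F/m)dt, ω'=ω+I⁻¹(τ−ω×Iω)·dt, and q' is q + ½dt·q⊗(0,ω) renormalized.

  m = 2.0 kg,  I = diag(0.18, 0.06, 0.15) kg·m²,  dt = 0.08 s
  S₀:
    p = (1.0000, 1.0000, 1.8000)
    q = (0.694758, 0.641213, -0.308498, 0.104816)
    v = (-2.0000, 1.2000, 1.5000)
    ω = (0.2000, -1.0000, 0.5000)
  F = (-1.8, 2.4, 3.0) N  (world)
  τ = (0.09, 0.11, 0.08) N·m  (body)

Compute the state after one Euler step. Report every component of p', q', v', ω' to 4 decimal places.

a = (-0.9000, 1.2000, 1.5000)
p' = p + v·dt = (0.8400, 1.0960, 1.9200)
v' = v + a·dt = (-2.0720, 1.2960, 1.6200)
precession coupling ω×(Iω) = (-0.0450, 0.0030, 0.0240)
(τ − ω×Iω)/I = (0.7500, 1.7833, 0.3733)
ω + α·dt = (0.2600, -0.8573, 0.5299)
q⊗(0,ω) = (-0.4891486, 0.0895186, -0.9944013, -0.2321344)
updated quaternion q' = (0.6745, 0.6441, -0.3479, 0.0954)

p' = (0.8400, 1.0960, 1.9200)
q' = (0.6745, 0.6441, -0.3479, 0.0954)
v' = (-2.0720, 1.2960, 1.6200)
ω' = (0.2600, -0.8573, 0.5299)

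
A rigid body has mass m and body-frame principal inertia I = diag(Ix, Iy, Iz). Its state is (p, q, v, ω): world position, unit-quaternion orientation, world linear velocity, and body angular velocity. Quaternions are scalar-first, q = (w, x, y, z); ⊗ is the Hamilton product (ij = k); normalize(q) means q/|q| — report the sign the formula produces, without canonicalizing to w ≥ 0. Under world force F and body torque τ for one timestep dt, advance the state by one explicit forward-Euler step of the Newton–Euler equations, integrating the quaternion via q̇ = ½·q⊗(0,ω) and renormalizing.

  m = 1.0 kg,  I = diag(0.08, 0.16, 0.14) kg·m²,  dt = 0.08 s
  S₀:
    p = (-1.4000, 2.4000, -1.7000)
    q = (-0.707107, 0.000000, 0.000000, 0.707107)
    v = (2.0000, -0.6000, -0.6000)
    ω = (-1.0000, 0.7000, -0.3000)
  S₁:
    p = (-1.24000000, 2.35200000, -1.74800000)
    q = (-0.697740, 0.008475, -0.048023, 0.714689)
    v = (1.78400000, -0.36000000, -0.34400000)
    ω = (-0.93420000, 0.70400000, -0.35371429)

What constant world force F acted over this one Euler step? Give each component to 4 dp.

F = (-2.7000, 3.0000, 3.2000)

velocity change Δv = (-0.21600000, 0.24000000, 0.25600000)
applied force F = (-2.7000, 3.0000, 3.2000)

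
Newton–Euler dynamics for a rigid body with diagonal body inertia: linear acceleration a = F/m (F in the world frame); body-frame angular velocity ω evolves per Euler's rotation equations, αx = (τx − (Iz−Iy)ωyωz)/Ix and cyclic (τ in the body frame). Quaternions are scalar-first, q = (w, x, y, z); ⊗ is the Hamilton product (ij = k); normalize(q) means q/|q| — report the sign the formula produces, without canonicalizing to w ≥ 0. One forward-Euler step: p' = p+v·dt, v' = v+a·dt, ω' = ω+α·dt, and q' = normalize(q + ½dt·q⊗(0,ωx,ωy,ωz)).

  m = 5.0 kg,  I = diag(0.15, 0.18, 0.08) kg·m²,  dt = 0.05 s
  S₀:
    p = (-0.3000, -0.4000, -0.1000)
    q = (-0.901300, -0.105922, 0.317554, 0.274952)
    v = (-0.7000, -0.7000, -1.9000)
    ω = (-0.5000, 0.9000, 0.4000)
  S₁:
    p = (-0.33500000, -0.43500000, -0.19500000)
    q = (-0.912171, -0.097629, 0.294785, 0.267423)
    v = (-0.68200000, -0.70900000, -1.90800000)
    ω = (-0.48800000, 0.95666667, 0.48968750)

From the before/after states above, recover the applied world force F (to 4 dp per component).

v₁ − v₀ = (0.01800000, -0.00900000, -0.00800000)
applied force F = (1.8000, -0.9000, -0.8000)

F = (1.8000, -0.9000, -0.8000)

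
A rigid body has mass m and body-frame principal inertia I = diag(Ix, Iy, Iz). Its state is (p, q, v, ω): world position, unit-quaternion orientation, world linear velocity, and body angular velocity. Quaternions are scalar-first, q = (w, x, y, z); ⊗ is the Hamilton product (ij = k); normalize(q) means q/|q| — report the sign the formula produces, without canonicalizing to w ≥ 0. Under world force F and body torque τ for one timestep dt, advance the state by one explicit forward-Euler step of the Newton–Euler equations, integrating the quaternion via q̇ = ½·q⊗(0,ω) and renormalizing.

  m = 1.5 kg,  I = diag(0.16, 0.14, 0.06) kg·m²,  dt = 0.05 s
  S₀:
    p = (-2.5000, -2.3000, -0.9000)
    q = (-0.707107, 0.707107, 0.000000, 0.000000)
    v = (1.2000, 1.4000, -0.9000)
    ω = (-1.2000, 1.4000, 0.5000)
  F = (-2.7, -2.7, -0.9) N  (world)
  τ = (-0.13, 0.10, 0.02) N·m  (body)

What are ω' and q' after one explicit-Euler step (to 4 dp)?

α = I⁻¹(τ − ω×Iω) = (-0.4625, 1.1429, -0.2267)
ω' = ω + α·dt = (-1.2231, 1.4571, 0.4887)
2q̇ = q⊗(0,ω) = (0.8485284, 0.8485284, -1.3435033, 0.6363963)
q' = normalize(q + ½dt·q⊗(0,ω)) = (-0.6851, 0.7275, -0.0335, 0.0159)

ω' = (-1.2231, 1.4571, 0.4887)
q' = (-0.6851, 0.7275, -0.0335, 0.0159)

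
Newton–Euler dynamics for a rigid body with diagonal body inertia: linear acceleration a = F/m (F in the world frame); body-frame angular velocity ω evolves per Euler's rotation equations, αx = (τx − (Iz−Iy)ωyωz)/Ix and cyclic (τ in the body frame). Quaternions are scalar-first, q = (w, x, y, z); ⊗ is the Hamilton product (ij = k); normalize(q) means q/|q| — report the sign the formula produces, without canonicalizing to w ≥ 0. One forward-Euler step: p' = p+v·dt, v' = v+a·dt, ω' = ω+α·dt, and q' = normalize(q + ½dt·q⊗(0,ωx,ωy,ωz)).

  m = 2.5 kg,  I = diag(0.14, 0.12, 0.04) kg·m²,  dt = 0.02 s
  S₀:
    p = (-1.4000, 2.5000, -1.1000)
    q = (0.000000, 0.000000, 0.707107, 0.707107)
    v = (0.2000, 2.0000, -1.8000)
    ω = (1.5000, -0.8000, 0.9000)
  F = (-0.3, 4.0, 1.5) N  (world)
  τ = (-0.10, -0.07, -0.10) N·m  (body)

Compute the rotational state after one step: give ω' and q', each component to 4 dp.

ω' = (1.4775, -0.8342, 0.8380)
q' = (-0.0007, 0.0120, 0.7176, 0.6964)

(τ − ω×Iω)/I = (-1.1257, -1.7083, -3.1000)
new body rate ω' = (1.4775, -0.8342, 0.8380)
q⊗(0,ω) = (-0.0707107, 1.2020819, 1.0606605, -1.0606605)
updated quaternion q' = (-0.0007, 0.0120, 0.7176, 0.6964)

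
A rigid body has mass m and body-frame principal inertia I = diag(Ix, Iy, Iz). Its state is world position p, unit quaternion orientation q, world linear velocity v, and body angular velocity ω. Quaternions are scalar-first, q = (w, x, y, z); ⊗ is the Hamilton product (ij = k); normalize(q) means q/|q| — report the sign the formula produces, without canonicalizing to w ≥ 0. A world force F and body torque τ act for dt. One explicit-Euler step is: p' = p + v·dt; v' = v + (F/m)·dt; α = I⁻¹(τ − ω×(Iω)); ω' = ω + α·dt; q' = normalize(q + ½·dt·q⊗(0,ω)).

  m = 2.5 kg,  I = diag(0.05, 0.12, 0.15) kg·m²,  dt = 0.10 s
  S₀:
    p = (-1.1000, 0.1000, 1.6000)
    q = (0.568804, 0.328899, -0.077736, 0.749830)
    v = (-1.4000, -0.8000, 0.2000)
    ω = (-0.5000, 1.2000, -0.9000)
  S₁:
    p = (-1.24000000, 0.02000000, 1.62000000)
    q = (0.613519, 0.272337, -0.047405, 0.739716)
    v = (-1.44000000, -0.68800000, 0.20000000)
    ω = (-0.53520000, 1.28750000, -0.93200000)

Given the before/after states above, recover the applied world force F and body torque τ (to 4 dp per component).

velocity change Δv = (-0.04000000, 0.11200000, 0.00000000)
F = m·Δv/dt = (-1.0000, 2.8000, 0.0000)
ω₁ − ω₀ = (-0.03520000, 0.08750000, -0.03200000)
gyro term ω₀×Iω₀ = (-0.0324, -0.0450, -0.0420)
I·α + gyro = (-0.0500, 0.0600, -0.0900)

F = (-1.0000, 2.8000, 0.0000)
τ = (-0.0500, 0.0600, -0.0900)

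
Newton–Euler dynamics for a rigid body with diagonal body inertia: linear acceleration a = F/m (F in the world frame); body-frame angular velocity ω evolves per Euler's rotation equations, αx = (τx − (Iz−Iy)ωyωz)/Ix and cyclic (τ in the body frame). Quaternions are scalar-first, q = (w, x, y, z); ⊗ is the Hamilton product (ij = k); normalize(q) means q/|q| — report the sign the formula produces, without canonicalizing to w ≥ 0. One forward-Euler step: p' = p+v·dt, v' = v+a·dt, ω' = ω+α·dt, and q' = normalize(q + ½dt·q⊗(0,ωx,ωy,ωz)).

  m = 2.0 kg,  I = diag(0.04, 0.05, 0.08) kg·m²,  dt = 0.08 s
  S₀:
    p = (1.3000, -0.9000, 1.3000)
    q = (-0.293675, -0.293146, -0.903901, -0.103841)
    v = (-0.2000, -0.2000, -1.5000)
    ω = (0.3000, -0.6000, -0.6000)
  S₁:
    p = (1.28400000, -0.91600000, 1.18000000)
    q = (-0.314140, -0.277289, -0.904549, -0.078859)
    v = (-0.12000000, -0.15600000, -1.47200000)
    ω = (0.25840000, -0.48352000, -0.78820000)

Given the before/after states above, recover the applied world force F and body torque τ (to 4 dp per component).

Δv = v₁−v₀ = (0.08000000, 0.04400000, 0.02800000)
m·(v₁−v₀)/dt = (2.0000, 1.1000, 0.7000)
Δω = ω₁−ω₀ = (-0.04160000, 0.11648000, -0.18820000)
τ = I·(Δω/dt) + ω₀×(Iω₀) = (-0.0100, 0.0800, -0.1900)

F = (2.0000, 1.1000, 0.7000)
τ = (-0.0100, 0.0800, -0.1900)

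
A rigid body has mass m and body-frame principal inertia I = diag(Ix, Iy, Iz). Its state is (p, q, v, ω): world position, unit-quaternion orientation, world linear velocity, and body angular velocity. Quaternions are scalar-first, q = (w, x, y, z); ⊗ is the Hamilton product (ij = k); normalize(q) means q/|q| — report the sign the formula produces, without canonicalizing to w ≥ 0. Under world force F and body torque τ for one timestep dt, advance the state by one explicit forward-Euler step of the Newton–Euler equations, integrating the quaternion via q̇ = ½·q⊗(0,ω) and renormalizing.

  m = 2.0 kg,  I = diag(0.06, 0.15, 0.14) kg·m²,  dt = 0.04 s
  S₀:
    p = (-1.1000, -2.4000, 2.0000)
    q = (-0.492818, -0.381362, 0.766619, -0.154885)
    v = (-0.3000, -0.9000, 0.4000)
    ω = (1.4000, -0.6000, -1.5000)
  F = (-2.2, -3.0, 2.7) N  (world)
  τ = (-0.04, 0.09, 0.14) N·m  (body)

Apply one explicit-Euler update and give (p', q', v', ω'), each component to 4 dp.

p' = (-1.1120, -2.4360, 2.0160)
q' = (-0.4772, -0.4196, 0.7561, -0.1568)
v' = (-0.3440, -0.9600, 0.4540)
ω' = (1.3793, -0.6208, -1.4384)

precession coupling ω×(Iω) = (-0.0090, 0.1680, -0.0756)
α = I⁻¹(τ − ω×Iω) = (-0.5167, -0.5200, 1.5400)
ω + α·dt = (1.3793, -0.6208, -1.4384)
Hamilton product q⊗(0,ω) = (0.7615507, -1.9328047, -0.4931912, -0.1052224)
updated quaternion q' = (-0.4772, -0.4196, 0.7561, -0.1568)
linear accel F/m = (-1.1000, -1.5000, 1.3500)
p' = p + v·dt = (-1.1120, -2.4360, 2.0160)
v' = v + a·dt = (-0.3440, -0.9600, 0.4540)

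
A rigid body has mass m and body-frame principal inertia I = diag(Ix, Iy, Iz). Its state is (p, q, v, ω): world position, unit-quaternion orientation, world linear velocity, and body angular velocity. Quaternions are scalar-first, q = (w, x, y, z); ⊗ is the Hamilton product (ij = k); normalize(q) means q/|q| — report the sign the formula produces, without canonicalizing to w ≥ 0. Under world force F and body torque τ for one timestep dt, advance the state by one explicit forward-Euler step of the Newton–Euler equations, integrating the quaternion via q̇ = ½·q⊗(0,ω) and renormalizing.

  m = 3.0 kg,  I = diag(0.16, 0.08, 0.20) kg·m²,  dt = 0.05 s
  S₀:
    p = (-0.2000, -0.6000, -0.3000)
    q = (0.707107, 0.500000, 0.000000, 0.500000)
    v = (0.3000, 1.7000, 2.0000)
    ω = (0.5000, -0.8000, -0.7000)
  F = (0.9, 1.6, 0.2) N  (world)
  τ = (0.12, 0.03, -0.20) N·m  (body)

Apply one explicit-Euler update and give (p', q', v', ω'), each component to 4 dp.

a = (0.3000, 0.5333, 0.0667)
new position p' = (-0.1850, -0.5150, -0.2000)
new velocity v' = (0.3150, 1.7267, 2.0033)
precession coupling ω×(Iω) = (0.0672, 0.0140, 0.0320)
angular accel α = (0.3300, 0.2000, -1.1600)
ω' = ω + α·dt = (0.5165, -0.7900, -0.7580)
2q̇ = q⊗(0,ω) = (0.1000000, 0.7535535, 0.0343144, -0.8949749)
q + ½dt·q⊗(0,ω), renormalized = (0.7093, 0.5186, 0.0009, 0.4774)

p' = (-0.1850, -0.5150, -0.2000)
q' = (0.7093, 0.5186, 0.0009, 0.4774)
v' = (0.3150, 1.7267, 2.0033)
ω' = (0.5165, -0.7900, -0.7580)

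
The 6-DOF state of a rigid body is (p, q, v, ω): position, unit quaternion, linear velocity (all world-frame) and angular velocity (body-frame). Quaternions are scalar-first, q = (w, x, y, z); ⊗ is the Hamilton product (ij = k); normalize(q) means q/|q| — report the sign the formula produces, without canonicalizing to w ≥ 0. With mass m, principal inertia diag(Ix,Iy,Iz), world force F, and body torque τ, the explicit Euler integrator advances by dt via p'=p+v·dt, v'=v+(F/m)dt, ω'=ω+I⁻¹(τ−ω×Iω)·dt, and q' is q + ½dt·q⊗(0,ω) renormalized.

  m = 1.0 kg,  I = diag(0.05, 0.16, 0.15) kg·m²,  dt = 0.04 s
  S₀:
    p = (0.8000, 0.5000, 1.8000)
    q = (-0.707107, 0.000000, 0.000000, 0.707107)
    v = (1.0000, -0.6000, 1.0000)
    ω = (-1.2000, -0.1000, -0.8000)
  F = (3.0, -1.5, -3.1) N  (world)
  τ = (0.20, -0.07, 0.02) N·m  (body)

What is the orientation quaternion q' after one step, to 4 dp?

q⊗(0,ω) = (0.5656856, 0.9192391, -0.7778177, 0.5656856)
updated quaternion q' = (-0.6955, 0.0184, -0.0155, 0.7181)

q' = (-0.6955, 0.0184, -0.0155, 0.7181)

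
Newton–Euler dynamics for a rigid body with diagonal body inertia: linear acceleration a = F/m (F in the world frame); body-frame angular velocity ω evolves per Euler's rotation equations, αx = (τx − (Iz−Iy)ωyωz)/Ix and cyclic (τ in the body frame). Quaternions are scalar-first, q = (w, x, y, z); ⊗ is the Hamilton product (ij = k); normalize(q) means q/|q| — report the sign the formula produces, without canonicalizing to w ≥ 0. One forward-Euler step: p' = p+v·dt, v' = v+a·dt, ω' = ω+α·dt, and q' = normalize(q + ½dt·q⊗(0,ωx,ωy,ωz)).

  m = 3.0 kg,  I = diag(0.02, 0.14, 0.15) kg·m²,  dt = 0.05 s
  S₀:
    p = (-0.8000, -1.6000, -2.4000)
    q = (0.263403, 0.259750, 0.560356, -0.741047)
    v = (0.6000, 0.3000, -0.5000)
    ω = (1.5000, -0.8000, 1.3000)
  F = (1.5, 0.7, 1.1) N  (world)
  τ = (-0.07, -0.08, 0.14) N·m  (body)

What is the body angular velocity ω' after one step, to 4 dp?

angular accel α = (-2.9800, 1.2393, 1.8933)
new body rate ω' = (1.3510, -0.7380, 1.3947)

ω' = (1.3510, -0.7380, 1.3947)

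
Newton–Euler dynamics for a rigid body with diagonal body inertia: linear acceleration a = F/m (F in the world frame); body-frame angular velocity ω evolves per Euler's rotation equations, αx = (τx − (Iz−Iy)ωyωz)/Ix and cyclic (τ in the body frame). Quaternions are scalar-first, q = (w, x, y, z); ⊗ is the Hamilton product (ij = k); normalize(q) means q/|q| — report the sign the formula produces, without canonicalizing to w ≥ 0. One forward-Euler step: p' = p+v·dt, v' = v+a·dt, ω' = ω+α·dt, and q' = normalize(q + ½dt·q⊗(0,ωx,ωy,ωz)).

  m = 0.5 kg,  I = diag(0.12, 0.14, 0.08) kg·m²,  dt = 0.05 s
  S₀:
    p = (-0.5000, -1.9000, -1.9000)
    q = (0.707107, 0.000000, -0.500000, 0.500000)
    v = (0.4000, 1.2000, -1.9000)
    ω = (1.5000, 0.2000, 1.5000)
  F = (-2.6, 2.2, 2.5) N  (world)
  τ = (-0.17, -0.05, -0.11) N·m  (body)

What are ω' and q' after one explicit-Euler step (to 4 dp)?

ω' = (1.4367, 0.1500, 1.4275)
q' = (0.6899, 0.0053, -0.4770, 0.5445)

angular accel α = (-1.2667, -1.0000, -1.4500)
new body rate ω' = (1.4367, 0.1500, 1.4275)
q⊗(0,ω) = (-0.6500000, 0.2106605, 0.8914214, 1.8106605)
q + ½dt·q⊗(0,ω), renormalized = (0.6899, 0.0053, -0.4770, 0.5445)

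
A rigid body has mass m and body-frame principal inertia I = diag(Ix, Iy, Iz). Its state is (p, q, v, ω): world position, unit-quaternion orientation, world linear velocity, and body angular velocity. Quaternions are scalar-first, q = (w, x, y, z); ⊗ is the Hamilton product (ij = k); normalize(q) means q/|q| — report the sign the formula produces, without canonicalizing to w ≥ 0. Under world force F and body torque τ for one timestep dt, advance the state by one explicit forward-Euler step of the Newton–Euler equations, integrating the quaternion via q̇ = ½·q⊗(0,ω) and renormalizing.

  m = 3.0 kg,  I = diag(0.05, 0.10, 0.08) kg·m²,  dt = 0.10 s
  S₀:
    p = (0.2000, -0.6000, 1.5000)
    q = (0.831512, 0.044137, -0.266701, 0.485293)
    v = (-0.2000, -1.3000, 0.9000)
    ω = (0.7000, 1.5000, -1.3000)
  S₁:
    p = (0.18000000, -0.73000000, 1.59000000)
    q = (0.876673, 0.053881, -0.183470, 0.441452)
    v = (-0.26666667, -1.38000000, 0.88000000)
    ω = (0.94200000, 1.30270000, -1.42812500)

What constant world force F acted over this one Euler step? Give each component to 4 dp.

velocity change Δv = (-0.06666667, -0.08000000, -0.02000000)
applied force F = (-2.0000, -2.4000, -0.6000)

F = (-2.0000, -2.4000, -0.6000)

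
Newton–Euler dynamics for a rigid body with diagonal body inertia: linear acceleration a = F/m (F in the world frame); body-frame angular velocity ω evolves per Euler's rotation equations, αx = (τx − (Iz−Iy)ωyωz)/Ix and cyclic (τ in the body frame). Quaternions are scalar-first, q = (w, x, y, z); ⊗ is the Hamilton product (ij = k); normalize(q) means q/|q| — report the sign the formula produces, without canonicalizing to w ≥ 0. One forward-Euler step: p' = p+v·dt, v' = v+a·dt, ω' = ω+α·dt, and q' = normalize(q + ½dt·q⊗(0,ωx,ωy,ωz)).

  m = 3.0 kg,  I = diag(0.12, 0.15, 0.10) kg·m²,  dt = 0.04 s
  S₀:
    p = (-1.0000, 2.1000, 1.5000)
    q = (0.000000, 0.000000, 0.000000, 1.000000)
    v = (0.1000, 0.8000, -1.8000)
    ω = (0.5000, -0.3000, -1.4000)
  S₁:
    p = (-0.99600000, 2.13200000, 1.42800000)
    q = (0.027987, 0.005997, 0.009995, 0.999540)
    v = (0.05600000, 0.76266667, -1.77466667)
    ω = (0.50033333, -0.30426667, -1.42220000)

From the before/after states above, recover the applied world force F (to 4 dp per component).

Δv = v₁−v₀ = (-0.04400000, -0.03733333, 0.02533333)
F = m·Δv/dt = (-3.3000, -2.8000, 1.9000)

F = (-3.3000, -2.8000, 1.9000)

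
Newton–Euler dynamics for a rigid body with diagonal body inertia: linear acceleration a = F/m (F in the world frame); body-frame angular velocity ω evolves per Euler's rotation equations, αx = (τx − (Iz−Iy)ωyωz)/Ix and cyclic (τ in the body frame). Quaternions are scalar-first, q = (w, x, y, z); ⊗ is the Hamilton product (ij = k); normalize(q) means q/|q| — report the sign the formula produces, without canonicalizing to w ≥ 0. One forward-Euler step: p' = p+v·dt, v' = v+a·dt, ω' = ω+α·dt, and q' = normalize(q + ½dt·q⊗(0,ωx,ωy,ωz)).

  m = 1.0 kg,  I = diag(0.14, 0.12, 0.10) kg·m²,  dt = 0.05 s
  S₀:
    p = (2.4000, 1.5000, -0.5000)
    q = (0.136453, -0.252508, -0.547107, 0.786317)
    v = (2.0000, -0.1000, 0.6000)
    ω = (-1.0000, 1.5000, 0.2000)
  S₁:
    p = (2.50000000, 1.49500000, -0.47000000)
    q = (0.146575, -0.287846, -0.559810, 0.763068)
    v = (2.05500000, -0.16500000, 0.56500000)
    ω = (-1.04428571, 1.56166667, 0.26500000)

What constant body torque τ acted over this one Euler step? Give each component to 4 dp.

rate change Δω = (-0.04428571, 0.06166667, 0.06500000)
gyro term ω₀×Iω₀ = (-0.0060, -0.0080, 0.0300)
applied torque τ = (-0.1300, 0.1400, 0.1600)

τ = (-0.1300, 0.1400, 0.1600)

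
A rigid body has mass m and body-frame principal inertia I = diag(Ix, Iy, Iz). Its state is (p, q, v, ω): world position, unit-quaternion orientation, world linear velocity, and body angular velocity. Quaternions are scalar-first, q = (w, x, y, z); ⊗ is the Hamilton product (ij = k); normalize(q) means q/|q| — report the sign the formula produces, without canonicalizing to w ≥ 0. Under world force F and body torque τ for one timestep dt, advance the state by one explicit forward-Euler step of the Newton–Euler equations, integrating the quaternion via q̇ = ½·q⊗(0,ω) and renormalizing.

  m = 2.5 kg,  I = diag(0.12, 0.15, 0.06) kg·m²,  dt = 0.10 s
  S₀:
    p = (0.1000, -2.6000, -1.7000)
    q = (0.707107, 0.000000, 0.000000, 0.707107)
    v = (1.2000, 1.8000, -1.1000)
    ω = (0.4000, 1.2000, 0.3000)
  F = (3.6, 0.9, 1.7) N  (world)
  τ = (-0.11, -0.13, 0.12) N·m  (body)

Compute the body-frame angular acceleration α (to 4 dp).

precession coupling ω×(Iω) = (-0.0324, 0.0072, 0.0144)
(τ − ω×Iω)/I = (-0.6467, -0.9147, 1.7600)

α = (-0.6467, -0.9147, 1.7600)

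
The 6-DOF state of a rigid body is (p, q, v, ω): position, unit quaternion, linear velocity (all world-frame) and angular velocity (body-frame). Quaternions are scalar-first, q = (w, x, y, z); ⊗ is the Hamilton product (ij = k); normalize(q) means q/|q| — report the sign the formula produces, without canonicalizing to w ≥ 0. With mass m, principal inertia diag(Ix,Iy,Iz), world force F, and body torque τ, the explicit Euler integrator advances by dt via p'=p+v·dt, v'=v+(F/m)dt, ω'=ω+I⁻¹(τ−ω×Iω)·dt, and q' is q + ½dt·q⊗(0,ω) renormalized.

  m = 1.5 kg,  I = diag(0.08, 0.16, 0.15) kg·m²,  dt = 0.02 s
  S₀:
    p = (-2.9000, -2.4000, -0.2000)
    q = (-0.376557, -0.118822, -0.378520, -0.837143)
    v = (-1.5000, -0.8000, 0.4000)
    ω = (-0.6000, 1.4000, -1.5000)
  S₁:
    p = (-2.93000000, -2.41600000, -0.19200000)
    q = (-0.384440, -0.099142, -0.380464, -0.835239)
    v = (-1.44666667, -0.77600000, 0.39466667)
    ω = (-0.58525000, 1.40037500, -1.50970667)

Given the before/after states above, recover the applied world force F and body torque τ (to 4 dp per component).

F = (4.0000, 1.8000, -0.4000)
τ = (0.0800, -0.0600, -0.1400)

Δω = ω₁−ω₀ = (0.01475000, 0.00037500, -0.00970667)
precession coupling = (0.0210, -0.0630, -0.0672)
τ = I·(Δω/dt) + ω₀×(Iω₀) = (0.0800, -0.0600, -0.1400)
Δv = v₁−v₀ = (0.05333333, 0.02400000, -0.00533333)
m·(v₁−v₀)/dt = (4.0000, 1.8000, -0.4000)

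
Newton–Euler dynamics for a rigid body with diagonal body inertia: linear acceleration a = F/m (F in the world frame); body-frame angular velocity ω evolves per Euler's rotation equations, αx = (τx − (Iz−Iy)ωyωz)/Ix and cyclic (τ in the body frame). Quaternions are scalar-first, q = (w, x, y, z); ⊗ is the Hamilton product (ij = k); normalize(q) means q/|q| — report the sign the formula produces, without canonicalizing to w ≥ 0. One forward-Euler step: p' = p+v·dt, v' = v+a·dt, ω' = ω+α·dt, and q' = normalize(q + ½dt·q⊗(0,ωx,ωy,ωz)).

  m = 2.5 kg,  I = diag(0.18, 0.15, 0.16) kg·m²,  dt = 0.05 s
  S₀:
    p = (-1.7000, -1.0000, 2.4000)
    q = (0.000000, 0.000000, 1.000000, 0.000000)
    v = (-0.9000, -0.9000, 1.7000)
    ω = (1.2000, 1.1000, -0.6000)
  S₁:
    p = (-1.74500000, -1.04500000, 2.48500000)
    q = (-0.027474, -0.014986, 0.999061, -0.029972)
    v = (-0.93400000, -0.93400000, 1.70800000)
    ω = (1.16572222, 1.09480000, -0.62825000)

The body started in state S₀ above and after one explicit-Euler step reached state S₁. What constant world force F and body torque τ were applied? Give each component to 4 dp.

F = (-1.7000, -1.7000, 0.4000)
τ = (-0.1300, -0.0300, -0.1300)

rate change Δω = (-0.03427778, -0.00520000, -0.02825000)
ω₀×(Iω₀) = (-0.0066, -0.0144, -0.0396)
I·α + gyro = (-0.1300, -0.0300, -0.1300)
Δv = v₁−v₀ = (-0.03400000, -0.03400000, 0.00800000)
m·(v₁−v₀)/dt = (-1.7000, -1.7000, 0.4000)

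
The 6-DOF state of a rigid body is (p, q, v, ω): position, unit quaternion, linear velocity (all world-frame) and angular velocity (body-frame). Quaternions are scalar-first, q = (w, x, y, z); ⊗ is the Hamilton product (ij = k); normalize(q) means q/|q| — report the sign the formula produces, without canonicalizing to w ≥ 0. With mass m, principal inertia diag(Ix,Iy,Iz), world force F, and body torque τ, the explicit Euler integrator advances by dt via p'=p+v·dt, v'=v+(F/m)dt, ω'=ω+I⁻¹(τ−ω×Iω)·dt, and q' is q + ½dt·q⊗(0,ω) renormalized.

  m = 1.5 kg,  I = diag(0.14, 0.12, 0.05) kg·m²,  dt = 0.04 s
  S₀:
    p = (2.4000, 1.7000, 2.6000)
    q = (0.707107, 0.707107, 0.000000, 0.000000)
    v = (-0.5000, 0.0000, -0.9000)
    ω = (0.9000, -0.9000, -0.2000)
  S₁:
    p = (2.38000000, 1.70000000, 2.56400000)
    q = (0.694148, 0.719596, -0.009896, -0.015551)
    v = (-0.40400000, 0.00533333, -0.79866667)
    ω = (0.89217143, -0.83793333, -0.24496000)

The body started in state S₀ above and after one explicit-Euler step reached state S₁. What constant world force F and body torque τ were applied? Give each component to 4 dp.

rate change Δω = (-0.00782857, 0.06206667, -0.04496000)
gyro term ω₀×Iω₀ = (-0.0126, -0.0162, 0.0162)
τ = I·(Δω/dt) + ω₀×(Iω₀) = (-0.0400, 0.1700, -0.0400)
Δv = v₁−v₀ = (0.09600000, 0.00533333, 0.10133333)
applied force F = (3.6000, 0.2000, 3.8000)

F = (3.6000, 0.2000, 3.8000)
τ = (-0.0400, 0.1700, -0.0400)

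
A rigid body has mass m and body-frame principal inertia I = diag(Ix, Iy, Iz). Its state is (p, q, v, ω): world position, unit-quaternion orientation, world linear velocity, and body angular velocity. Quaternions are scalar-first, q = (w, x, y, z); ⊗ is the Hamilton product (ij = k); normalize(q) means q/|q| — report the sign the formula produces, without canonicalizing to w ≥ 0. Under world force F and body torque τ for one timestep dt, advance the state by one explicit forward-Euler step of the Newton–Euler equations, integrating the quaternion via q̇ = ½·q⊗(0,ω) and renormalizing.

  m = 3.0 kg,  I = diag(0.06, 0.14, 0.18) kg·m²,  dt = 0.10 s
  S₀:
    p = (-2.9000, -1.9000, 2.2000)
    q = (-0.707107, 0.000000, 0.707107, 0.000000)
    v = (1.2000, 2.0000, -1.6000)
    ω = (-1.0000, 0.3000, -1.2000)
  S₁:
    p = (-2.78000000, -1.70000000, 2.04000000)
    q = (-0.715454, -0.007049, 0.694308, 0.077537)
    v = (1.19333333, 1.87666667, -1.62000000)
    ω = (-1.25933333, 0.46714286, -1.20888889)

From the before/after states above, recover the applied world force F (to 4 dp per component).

F = (-0.2000, -3.7000, -0.6000)

velocity change Δv = (-0.00666667, -0.12333333, -0.02000000)
m·(v₁−v₀)/dt = (-0.2000, -3.7000, -0.6000)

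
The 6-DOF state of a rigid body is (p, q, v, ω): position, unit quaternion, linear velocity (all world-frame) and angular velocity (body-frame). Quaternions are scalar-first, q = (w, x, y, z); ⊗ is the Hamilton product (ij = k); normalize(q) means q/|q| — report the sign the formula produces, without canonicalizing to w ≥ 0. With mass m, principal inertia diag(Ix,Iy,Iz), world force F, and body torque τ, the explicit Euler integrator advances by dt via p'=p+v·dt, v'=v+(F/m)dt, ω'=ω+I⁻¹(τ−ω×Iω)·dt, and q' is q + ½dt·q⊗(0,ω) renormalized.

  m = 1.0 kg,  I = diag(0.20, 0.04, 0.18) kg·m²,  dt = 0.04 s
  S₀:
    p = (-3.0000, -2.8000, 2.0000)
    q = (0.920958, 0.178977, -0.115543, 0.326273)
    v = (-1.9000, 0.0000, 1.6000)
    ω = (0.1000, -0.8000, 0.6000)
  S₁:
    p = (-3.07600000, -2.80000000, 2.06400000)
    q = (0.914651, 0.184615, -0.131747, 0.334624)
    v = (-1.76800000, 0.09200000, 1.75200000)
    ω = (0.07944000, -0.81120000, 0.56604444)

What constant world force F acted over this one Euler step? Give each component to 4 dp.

Δv = v₁−v₀ = (0.13200000, 0.09200000, 0.15200000)
applied force F = (3.3000, 2.3000, 3.8000)

F = (3.3000, 2.3000, 3.8000)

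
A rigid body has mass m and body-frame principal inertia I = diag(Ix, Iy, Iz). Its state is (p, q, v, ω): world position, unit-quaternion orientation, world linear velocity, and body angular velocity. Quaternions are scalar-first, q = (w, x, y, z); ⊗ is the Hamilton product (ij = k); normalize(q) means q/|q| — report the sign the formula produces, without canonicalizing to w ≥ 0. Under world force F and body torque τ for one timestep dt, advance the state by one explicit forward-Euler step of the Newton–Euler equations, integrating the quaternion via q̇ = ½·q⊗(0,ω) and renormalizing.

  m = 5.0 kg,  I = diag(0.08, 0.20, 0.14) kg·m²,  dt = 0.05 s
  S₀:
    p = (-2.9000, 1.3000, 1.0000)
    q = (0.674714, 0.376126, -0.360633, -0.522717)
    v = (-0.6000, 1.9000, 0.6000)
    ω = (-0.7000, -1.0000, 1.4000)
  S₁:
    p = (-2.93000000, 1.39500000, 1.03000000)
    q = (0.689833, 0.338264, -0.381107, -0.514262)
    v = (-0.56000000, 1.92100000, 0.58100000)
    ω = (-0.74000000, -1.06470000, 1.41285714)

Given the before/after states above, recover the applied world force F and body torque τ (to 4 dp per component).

Δω = ω₁−ω₀ = (-0.04000000, -0.06470000, 0.01285714)
applied torque τ = (0.0200, -0.2000, 0.1200)
velocity change Δv = (0.04000000, 0.02100000, -0.01900000)
applied force F = (4.0000, 2.1000, -1.9000)

F = (4.0000, 2.1000, -1.9000)
τ = (0.0200, -0.2000, 0.1200)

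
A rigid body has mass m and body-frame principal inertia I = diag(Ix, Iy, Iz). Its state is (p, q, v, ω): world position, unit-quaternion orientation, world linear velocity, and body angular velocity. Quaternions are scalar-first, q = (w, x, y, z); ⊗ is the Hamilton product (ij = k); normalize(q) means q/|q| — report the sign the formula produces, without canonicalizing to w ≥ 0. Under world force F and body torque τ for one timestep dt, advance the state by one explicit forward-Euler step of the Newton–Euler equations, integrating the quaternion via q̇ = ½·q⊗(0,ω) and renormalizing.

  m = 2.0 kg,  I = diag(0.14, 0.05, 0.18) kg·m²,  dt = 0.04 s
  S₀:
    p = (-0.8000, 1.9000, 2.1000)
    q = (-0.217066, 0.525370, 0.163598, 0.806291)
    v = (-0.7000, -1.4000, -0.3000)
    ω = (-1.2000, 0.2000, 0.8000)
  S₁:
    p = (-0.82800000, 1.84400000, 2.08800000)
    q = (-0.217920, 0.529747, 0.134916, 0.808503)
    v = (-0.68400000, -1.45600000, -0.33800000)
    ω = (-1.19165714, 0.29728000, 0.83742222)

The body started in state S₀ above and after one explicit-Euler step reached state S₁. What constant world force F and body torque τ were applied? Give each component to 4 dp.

F = (0.8000, -2.8000, -1.9000)
τ = (0.0500, 0.1600, 0.1900)

ω₁ − ω₀ = (0.00834286, 0.09728000, 0.03742222)
precession coupling = (0.0208, 0.0384, 0.0216)
I·α + gyro = (0.0500, 0.1600, 0.1900)
Δv = v₁−v₀ = (0.01600000, -0.05600000, -0.03800000)
F = m·Δv/dt = (0.8000, -2.8000, -1.9000)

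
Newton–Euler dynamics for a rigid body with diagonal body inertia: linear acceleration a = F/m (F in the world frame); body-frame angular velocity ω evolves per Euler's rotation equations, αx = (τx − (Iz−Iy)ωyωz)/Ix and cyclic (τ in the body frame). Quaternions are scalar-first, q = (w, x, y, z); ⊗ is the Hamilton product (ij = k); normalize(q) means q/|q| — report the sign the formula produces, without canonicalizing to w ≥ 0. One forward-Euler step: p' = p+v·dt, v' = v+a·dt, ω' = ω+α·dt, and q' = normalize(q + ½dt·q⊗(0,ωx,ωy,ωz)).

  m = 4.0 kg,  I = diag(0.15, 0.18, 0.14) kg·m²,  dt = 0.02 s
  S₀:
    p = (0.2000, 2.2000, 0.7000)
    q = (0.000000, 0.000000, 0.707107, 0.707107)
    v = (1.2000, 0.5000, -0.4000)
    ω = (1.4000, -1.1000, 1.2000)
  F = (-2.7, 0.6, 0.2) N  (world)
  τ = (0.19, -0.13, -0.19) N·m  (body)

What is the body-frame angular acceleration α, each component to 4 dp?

gyro term ω×Iω = (0.0528, 0.0168, -0.0462)
angular accel α = (0.9147, -0.8156, -1.0271)

α = (0.9147, -0.8156, -1.0271)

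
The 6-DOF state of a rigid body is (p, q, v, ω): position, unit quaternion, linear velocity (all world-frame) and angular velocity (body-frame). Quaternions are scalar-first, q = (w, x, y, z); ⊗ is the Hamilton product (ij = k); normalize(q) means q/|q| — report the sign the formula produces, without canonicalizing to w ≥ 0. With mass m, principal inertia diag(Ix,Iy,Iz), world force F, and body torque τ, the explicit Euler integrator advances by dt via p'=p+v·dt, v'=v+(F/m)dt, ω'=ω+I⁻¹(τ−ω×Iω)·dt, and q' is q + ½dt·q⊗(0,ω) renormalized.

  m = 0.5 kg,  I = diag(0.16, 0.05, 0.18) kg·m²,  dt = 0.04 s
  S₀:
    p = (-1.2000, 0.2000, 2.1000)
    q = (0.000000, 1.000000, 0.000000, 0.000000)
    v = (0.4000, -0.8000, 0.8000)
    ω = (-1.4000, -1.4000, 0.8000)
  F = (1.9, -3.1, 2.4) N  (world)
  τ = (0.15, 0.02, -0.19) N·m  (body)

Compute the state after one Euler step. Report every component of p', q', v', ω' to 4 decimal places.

p' = (-1.1840, 0.1680, 2.1320)
q' = (0.0280, 0.9991, -0.0160, -0.0280)
v' = (0.5520, -1.0480, 0.9920)
ω' = (-1.3261, -1.4019, 0.8057)

precession coupling ω×(Iω) = (-0.1456, 0.0224, -0.2156)
angular accel α = (1.8475, -0.0480, 0.1422)
ω + α·dt = (-1.3261, -1.4019, 0.8057)
Hamilton product q⊗(0,ω) = (1.4000000, 0.0000000, -0.8000000, -1.4000000)
q + ½dt·q⊗(0,ω), renormalized = (0.0280, 0.9991, -0.0160, -0.0280)
p + v·dt = (-1.1840, 0.1680, 2.1320)
v' = v + a·dt = (0.5520, -1.0480, 0.9920)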